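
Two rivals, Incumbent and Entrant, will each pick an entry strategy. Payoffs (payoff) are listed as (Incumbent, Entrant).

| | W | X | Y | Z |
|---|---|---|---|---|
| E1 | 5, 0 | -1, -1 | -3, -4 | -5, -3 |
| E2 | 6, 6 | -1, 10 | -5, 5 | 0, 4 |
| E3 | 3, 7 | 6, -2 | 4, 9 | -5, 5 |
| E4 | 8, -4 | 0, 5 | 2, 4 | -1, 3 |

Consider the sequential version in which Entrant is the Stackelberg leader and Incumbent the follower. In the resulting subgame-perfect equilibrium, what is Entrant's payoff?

Incumbent best-responds to each possible Entrant move:
- W: Incumbent compares 5, 6, 3, 8 and picks E4; Entrant would get -4.
- X: Incumbent compares -1, -1, 6, 0 and picks E3; Entrant would get -2.
- Y: Incumbent compares -3, -5, 4, 2 and picks E3; Entrant would get 9.
- Z: Incumbent compares -5, 0, -5, -1 and picks E2; Entrant would get 4.
Among -4, -2, 9, 4, the best is 9 at Y. Subgame-perfect outcome: (E3, Y) with payoffs (4, 9).

9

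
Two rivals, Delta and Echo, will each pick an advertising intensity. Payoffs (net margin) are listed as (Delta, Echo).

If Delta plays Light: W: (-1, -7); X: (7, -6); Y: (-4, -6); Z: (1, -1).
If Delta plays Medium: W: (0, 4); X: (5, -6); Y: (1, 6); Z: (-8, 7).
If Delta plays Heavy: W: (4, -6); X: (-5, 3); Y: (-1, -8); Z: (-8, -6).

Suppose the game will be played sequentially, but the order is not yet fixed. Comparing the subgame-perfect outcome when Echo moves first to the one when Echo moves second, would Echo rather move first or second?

If Delta leads: Echo's best replies are Light→Z, Medium→Z, Heavy→X; Delta's induced payoffs 1, -8, -5; outcome (Light, Z), payoffs (1, -1).
If Echo leads: Delta's best replies are W→Heavy, X→Light, Y→Medium, Z→Light; Echo's induced payoffs -6, -6, 6, -1; outcome (Medium, Y), payoffs (1, 6).
Echo gets 6 moving first and -1 moving second, so Echo prefers to move first.

first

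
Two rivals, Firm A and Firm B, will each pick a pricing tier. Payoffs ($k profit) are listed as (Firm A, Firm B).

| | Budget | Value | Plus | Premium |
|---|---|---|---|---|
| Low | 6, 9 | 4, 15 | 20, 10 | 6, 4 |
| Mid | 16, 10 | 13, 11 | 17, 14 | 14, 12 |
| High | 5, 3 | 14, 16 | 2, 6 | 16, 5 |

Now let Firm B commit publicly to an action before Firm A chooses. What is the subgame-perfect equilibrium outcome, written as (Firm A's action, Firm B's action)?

(High, Value)

Firm A best-responds to each possible Firm B move:
- Budget: BR = Mid, leader payoff 10.
- Value: BR = High, leader payoff 16.
- Plus: BR = Low, leader payoff 10.
- Premium: BR = High, leader payoff 5.
Among 10, 16, 10, 5, the best is 16 at Value. Subgame-perfect outcome: (High, Value) with payoffs (14, 16).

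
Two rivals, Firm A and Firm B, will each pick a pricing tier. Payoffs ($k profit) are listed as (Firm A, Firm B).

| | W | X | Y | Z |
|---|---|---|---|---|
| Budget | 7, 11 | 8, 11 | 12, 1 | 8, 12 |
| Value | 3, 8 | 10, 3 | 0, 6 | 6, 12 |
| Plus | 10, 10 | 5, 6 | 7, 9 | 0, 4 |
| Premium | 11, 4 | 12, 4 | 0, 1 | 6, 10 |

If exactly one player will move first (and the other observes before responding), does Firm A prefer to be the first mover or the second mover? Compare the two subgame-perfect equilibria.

first

If Firm A leads: Firm B's best replies are Budget→Z, Value→Z, Plus→W, Premium→Z; Firm A's induced payoffs 8, 6, 10, 6; outcome (Plus, W), payoffs (10, 10).
If Firm B leads: Firm A's best replies are W→Premium, X→Premium, Y→Budget, Z→Budget; Firm B's induced payoffs 4, 4, 1, 12; outcome (Budget, Z), payoffs (8, 12).
Firm A gets 10 moving first and 8 moving second, so Firm A prefers to move first.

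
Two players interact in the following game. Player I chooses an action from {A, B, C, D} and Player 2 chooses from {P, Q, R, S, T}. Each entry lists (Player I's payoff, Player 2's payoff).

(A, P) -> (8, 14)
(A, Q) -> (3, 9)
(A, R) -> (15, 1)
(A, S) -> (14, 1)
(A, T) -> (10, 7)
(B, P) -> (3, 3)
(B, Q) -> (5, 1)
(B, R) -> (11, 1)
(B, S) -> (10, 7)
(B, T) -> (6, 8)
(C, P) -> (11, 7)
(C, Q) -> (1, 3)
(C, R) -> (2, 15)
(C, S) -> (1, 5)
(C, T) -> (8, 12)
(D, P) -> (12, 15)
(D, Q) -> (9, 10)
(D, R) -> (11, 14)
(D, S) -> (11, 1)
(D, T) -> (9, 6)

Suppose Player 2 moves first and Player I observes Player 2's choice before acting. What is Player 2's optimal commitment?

P

Player I best-responds to each possible Player 2 move:
- P → Player I plays D (best of 8, 3, 11, 12); Player 2 gets 15.
- Q → Player I plays D (best of 3, 5, 1, 9); Player 2 gets 10.
- R → Player I plays A (best of 15, 11, 2, 11); Player 2 gets 1.
- S → Player I plays A (best of 14, 10, 1, 11); Player 2 gets 1.
- T → Player I plays A (best of 10, 6, 8, 9); Player 2 gets 7.
Player 2's induced payoffs are 15, 10, 1, 1, 7, so Player 2 commits to P. Subgame-perfect outcome: (D, P) with payoffs (12, 15).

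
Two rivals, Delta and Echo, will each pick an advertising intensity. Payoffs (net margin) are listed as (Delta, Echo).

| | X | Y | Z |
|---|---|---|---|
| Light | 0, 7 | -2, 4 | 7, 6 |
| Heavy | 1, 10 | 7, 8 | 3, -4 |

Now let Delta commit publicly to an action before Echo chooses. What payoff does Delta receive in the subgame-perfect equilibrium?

Work backward from Echo's decision.
- Light: BR = X, leader payoff 0.
- Heavy: BR = X, leader payoff 1.
Among 0, 1, the best is 1 at Heavy. Subgame-perfect outcome: (Heavy, X) with payoffs (1, 10).

1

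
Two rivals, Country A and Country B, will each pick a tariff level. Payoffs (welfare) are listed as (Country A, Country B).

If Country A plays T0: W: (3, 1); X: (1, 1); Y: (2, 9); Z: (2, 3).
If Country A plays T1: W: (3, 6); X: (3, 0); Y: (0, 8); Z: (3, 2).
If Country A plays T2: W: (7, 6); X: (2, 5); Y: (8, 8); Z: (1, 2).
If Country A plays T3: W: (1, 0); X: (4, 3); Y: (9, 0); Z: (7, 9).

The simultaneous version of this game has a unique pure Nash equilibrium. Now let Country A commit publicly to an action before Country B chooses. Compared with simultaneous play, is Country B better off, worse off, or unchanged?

worse off

Solve by backward induction (Country A leads).
- T0 → Country B plays Y (best of 1, 1, 9, 3); Country A gets 2.
- T1 → Country B plays Y (best of 6, 0, 8, 2); Country A gets 0.
- T2 → Country B plays Y (best of 6, 5, 8, 2); Country A gets 8.
- T3 → Country B plays Z (best of 0, 3, 0, 9); Country A gets 7.
Among 2, 0, 8, 7, the best is 8 at T2. Subgame-perfect outcome: (T2, Y) with payoffs (8, 8).
Now find the simultaneous Nash equilibrium.
Country A's best replies: W→T2; X→T3; Y→T3; Z→T3.
Country B's best replies: T0→Y; T1→Y; T2→Y; T3→Z.
Only (T3, Z) has each player best-responding; Nash payoffs (7, 9).
Country B earns 8 sequentially versus 9 at the Nash outcome: worse off.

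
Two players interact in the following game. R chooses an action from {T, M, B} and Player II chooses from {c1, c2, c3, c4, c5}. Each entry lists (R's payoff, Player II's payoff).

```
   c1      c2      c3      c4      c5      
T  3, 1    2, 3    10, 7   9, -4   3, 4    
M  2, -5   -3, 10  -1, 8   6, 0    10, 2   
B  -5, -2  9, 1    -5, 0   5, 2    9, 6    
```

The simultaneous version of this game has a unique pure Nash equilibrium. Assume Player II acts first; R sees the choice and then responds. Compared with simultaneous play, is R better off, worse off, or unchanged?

Backward induction with Player II moving first.
- c1: BR = T, leader payoff 1.
- c2: BR = B, leader payoff 1.
- c3: BR = T, leader payoff 7.
- c4: BR = T, leader payoff -4.
- c5: BR = M, leader payoff 2.
Maximizing over 1, 1, 7, -4, 2, Player II chooses c3. Subgame-perfect outcome: (T, c3) with payoffs (10, 7).
Under simultaneous play:
R's best replies: c1→T; c2→B; c3→T; c4→T; c5→M.
Player II's best replies: T→c3; M→c2; B→c5.
The unique mutual best reply is (T, c3), giving (10, 7).
R earns 10 sequentially versus 10 at the Nash outcome: unchanged.

unchanged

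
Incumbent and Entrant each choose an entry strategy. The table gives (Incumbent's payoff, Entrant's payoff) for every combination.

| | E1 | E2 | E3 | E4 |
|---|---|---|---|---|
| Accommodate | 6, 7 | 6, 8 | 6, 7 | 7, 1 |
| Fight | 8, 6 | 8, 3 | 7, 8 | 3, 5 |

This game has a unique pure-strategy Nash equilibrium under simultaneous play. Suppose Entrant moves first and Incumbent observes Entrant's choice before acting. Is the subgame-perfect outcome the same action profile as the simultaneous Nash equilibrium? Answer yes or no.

Work backward from Incumbent's decision.
- E1: Incumbent compares 6, 8 and picks Fight; Entrant would get 6.
- E2: Incumbent compares 6, 8 and picks Fight; Entrant would get 3.
- E3: Incumbent compares 6, 7 and picks Fight; Entrant would get 8.
- E4: Incumbent compares 7, 3 and picks Accommodate; Entrant would get 1.
Maximizing over 6, 3, 8, 1, Entrant chooses E3. Subgame-perfect outcome: (Fight, E3) with payoffs (7, 8).
Under simultaneous play:
Incumbent's best replies: E1→Fight; E2→Fight; E3→Fight; E4→Accommodate.
Entrant's best replies: Accommodate→E2; Fight→E3.
Only (Fight, E3) has each player best-responding; Nash payoffs (7, 8).
Sequential outcome (Fight, E3) coincides with the Nash profile (Fight, E3).

yes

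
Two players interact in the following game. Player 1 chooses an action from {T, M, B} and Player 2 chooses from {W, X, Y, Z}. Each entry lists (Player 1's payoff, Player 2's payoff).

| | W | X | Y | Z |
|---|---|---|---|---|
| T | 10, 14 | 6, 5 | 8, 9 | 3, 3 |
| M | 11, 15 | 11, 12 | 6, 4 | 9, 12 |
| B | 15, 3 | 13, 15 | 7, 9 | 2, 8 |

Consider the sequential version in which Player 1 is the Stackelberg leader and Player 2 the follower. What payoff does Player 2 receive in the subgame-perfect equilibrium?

15

Backward induction with Player 1 moving first.
- T → Player 2 plays W (best of 14, 5, 9, 3); Player 1 gets 10.
- M → Player 2 plays W (best of 15, 12, 4, 12); Player 1 gets 11.
- B → Player 2 plays X (best of 3, 15, 9, 8); Player 1 gets 13.
Maximizing over 10, 11, 13, Player 1 chooses B. Subgame-perfect outcome: (B, X) with payoffs (13, 15).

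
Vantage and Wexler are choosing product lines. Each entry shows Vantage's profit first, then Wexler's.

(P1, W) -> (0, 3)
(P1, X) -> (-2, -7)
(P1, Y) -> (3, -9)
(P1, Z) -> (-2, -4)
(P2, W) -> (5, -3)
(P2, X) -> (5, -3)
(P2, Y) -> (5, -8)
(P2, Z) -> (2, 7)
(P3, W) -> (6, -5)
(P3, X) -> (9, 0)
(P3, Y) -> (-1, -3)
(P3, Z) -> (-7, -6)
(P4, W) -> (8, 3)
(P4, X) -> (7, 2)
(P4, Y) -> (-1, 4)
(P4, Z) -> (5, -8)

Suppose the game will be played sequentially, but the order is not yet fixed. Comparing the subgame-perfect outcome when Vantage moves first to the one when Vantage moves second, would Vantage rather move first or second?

If Vantage leads: Wexler's best replies are P1→W, P2→Z, P3→X, P4→Y; Vantage's induced payoffs 0, 2, 9, -1; outcome (P3, X), payoffs (9, 0).
If Wexler leads: Vantage's best replies are W→P4, X→P3, Y→P2, Z→P4; Wexler's induced payoffs 3, 0, -8, -8; outcome (P4, W), payoffs (8, 3).
Vantage gets 9 moving first and 8 moving second, so Vantage prefers to move first.

first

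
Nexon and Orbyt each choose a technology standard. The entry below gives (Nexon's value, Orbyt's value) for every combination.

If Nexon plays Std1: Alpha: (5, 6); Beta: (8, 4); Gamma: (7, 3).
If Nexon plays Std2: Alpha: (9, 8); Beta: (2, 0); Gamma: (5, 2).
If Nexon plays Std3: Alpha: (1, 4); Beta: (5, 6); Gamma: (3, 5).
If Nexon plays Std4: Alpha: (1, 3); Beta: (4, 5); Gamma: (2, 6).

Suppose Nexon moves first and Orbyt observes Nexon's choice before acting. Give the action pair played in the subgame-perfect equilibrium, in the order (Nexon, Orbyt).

(Std2, Alpha)

Orbyt best-responds to each possible Nexon move:
- Std1 → Orbyt plays Alpha (best of 6, 4, 3); Nexon gets 5.
- Std2 → Orbyt plays Alpha (best of 8, 0, 2); Nexon gets 9.
- Std3 → Orbyt plays Beta (best of 4, 6, 5); Nexon gets 5.
- Std4 → Orbyt plays Gamma (best of 3, 5, 6); Nexon gets 2.
Among 5, 9, 5, 2, the best is 9 at Std2. Subgame-perfect outcome: (Std2, Alpha) with payoffs (9, 8).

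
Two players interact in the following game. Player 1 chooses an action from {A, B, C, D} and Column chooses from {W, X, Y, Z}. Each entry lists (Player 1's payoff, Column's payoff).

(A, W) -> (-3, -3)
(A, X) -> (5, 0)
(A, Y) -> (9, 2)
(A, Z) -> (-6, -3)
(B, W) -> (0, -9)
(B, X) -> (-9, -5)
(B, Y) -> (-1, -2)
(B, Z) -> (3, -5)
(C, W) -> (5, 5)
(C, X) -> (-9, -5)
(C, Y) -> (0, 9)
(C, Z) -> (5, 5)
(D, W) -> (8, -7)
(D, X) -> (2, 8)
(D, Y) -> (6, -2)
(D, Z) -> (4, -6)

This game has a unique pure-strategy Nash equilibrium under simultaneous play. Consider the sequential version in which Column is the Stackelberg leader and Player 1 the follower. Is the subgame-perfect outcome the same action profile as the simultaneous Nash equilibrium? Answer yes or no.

no

Backward induction with Column moving first.
- W: BR = D, leader payoff -7.
- X: BR = A, leader payoff 0.
- Y: BR = A, leader payoff 2.
- Z: BR = C, leader payoff 5.
Among -7, 0, 2, 5, the best is 5 at Z. Subgame-perfect outcome: (C, Z) with payoffs (5, 5).
For the simultaneous game, intersect best replies.
Player 1's best replies: W→D; X→A; Y→A; Z→C.
Column's best replies: A→Y; B→Y; C→Y; D→X.
The unique mutual best reply is (A, Y), giving (9, 2).
Sequential outcome (C, Z) differs from the Nash profile (A, Y).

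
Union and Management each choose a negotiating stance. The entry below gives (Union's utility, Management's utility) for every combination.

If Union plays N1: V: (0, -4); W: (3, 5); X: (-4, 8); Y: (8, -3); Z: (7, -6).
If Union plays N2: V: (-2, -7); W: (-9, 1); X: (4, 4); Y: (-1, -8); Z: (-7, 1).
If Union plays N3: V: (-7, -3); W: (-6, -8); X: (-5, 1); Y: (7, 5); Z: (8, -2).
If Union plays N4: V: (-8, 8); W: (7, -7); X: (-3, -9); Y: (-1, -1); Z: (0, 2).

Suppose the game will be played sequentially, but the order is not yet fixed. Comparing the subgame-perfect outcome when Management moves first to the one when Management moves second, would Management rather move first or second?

second

If Union leads: Management's best replies are N1→X, N2→X, N3→Y, N4→V; Union's induced payoffs -4, 4, 7, -8; outcome (N3, Y), payoffs (7, 5).
If Management leads: Union's best replies are V→N1, W→N4, X→N2, Y→N1, Z→N3; Management's induced payoffs -4, -7, 4, -3, -2; outcome (N2, X), payoffs (4, 4).
Management gets 4 moving first and 5 moving second, so Management prefers to move second.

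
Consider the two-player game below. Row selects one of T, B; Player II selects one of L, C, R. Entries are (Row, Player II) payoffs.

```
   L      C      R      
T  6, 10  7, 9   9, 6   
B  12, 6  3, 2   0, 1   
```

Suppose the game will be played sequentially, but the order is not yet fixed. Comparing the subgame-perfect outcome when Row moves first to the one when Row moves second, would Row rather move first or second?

first

If Row leads: Player II's best replies are T→L, B→L; Row's induced payoffs 6, 12; outcome (B, L), payoffs (12, 6).
If Player II leads: Row's best replies are L→B, C→T, R→T; Player II's induced payoffs 6, 9, 6; outcome (T, C), payoffs (7, 9).
Row gets 12 moving first and 7 moving second, so Row prefers to move first.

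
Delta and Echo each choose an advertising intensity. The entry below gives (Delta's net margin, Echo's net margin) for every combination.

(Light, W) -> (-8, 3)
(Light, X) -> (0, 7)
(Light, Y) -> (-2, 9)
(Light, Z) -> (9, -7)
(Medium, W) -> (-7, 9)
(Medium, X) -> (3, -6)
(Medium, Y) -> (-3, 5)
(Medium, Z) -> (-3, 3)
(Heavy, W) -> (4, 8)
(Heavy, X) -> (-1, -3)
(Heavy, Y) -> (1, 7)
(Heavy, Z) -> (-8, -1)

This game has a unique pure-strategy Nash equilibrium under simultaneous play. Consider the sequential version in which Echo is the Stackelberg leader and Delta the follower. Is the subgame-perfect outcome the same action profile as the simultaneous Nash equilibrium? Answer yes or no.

yes

Delta best-responds to each possible Echo move:
- W: Delta compares -8, -7, 4 and picks Heavy; Echo would get 8.
- X: Delta compares 0, 3, -1 and picks Medium; Echo would get -6.
- Y: Delta compares -2, -3, 1 and picks Heavy; Echo would get 7.
- Z: Delta compares 9, -3, -8 and picks Light; Echo would get -7.
Among 8, -6, 7, -7, the best is 8 at W. Subgame-perfect outcome: (Heavy, W) with payoffs (4, 8).
Under simultaneous play:
Delta's best replies: W→Heavy; X→Medium; Y→Heavy; Z→Light.
Echo's best replies: Light→Y; Medium→W; Heavy→W.
The unique mutual best reply is (Heavy, W), giving (4, 8).
Sequential outcome (Heavy, W) coincides with the Nash profile (Heavy, W).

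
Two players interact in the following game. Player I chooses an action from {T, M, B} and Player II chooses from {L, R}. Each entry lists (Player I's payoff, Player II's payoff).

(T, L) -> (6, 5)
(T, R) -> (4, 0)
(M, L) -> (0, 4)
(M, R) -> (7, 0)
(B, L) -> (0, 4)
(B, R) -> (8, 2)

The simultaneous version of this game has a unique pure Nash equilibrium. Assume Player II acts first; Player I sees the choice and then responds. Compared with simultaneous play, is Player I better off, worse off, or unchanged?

Solve by backward induction (Player II leads).
- L: BR = T, leader payoff 5.
- R: BR = B, leader payoff 2.
Player II's induced payoffs are 5, 2, so Player II commits to L. Subgame-perfect outcome: (T, L) with payoffs (6, 5).
For the simultaneous game, intersect best replies.
Player I's best replies: L→T; R→B.
Player II's best replies: T→L; M→L; B→L.
The unique mutual best reply is (T, L), giving (6, 5).
Player I earns 6 sequentially versus 6 at the Nash outcome: unchanged.

unchanged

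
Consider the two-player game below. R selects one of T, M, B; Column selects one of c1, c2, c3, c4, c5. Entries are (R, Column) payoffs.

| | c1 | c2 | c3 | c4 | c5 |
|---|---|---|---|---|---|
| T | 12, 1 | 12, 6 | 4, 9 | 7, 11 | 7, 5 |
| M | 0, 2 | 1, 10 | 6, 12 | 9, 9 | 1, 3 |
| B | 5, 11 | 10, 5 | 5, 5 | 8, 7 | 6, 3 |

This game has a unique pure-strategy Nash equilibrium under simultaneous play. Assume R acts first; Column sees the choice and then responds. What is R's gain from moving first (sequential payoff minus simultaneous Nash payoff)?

Column best-responds to each possible R move:
- T: BR = c4, leader payoff 7.
- M: BR = c3, leader payoff 6.
- B: BR = c1, leader payoff 5.
Among 7, 6, 5, the best is 7 at T. Subgame-perfect outcome: (T, c4) with payoffs (7, 11).
Now find the simultaneous Nash equilibrium.
R's best replies: c1→T; c2→T; c3→M; c4→M; c5→T.
Column's best replies: T→c4; M→c3; B→c1.
The unique mutual best reply is (M, c3), giving (6, 12).
R's commitment gain: 7 − 6 = 1.

1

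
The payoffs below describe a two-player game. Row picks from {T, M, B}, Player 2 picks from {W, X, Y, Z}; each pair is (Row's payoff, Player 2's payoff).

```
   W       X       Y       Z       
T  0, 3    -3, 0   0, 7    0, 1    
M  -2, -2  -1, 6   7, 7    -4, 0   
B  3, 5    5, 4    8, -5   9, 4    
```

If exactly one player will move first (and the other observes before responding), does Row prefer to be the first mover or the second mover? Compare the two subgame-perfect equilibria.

first

If Row leads: Player 2's best replies are T→Y, M→Y, B→W; Row's induced payoffs 0, 7, 3; outcome (M, Y), payoffs (7, 7).
If Player 2 leads: Row's best replies are W→B, X→B, Y→B, Z→B; Player 2's induced payoffs 5, 4, -5, 4; outcome (B, W), payoffs (3, 5).
Row gets 7 moving first and 3 moving second, so Row prefers to move first.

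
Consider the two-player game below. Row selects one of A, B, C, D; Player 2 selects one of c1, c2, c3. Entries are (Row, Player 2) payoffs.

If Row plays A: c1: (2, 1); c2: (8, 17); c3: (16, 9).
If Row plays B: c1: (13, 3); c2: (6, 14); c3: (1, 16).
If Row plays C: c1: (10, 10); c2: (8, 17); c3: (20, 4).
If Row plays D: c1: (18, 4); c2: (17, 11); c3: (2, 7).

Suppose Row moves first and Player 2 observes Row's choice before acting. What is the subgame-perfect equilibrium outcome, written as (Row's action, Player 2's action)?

Backward induction with Row moving first.
- A: Player 2 compares 1, 17, 9 and picks c2; Row would get 8.
- B: Player 2 compares 3, 14, 16 and picks c3; Row would get 1.
- C: Player 2 compares 10, 17, 4 and picks c2; Row would get 8.
- D: Player 2 compares 4, 11, 7 and picks c2; Row would get 17.
Row's induced payoffs are 8, 1, 8, 17, so Row commits to D. Subgame-perfect outcome: (D, c2) with payoffs (17, 11).

(D, c2)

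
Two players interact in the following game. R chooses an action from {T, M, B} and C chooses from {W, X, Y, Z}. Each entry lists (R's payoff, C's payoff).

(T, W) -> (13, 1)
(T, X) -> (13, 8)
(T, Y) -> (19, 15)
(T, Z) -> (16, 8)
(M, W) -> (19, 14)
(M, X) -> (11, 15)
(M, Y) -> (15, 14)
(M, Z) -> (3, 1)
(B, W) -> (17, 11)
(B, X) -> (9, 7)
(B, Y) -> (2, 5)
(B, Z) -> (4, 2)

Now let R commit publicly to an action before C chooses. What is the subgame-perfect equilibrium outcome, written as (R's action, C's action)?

Solve by backward induction (R leads).
- T: C compares 1, 8, 15, 8 and picks Y; R would get 19.
- M: C compares 14, 15, 14, 1 and picks X; R would get 11.
- B: C compares 11, 7, 5, 2 and picks W; R would get 17.
R's induced payoffs are 19, 11, 17, so R commits to T. Subgame-perfect outcome: (T, Y) with payoffs (19, 15).

(T, Y)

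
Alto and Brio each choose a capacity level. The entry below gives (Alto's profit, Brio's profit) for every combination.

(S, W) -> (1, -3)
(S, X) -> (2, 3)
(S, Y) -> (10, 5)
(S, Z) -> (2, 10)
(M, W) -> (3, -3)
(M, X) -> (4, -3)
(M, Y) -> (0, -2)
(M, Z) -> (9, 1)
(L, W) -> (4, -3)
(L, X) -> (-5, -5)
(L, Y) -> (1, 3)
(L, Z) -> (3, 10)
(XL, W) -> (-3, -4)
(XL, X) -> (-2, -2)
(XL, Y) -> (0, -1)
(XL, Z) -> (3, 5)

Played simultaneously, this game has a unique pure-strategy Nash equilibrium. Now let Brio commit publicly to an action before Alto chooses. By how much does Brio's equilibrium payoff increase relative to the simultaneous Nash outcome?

4

Work backward from Alto's decision.
- W → Alto plays L (best of 1, 3, 4, -3); Brio gets -3.
- X → Alto plays M (best of 2, 4, -5, -2); Brio gets -3.
- Y → Alto plays S (best of 10, 0, 1, 0); Brio gets 5.
- Z → Alto plays M (best of 2, 9, 3, 3); Brio gets 1.
Maximizing over -3, -3, 5, 1, Brio chooses Y. Subgame-perfect outcome: (S, Y) with payoffs (10, 5).
For the simultaneous game, intersect best replies.
Alto's best replies: W→L; X→M; Y→S; Z→M.
Brio's best replies: S→Z; M→Z; L→Z; XL→Z.
Only (M, Z) has each player best-responding; Nash payoffs (9, 1).
Brio's commitment gain: 5 − 1 = 4.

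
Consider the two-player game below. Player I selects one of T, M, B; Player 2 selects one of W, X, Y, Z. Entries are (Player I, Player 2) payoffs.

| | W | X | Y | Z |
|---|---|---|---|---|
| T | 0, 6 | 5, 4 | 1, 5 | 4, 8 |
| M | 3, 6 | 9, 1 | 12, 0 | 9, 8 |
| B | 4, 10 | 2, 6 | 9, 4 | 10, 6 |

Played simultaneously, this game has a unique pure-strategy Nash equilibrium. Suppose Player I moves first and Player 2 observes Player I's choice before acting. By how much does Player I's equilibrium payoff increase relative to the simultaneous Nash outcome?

5

Work backward from Player 2's decision.
- T → Player 2 plays Z (best of 6, 4, 5, 8); Player I gets 4.
- M → Player 2 plays Z (best of 6, 1, 0, 8); Player I gets 9.
- B → Player 2 plays W (best of 10, 6, 4, 6); Player I gets 4.
Maximizing over 4, 9, 4, Player I chooses M. Subgame-perfect outcome: (M, Z) with payoffs (9, 8).
Now find the simultaneous Nash equilibrium.
Player I's best replies: W→B; X→M; Y→M; Z→B.
Player 2's best replies: T→Z; M→Z; B→W.
The unique mutual best reply is (B, W), giving (4, 10).
Player I's commitment gain: 9 − 4 = 5.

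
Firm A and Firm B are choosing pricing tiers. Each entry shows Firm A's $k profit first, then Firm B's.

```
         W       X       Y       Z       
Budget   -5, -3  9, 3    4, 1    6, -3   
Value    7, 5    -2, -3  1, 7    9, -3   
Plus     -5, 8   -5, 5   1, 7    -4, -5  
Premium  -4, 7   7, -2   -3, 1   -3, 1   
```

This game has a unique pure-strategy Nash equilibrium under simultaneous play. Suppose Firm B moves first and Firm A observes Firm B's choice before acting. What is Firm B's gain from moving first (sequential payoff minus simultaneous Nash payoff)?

Solve by backward induction (Firm B leads).
- W: Firm A compares -5, 7, -5, -4 and picks Value; Firm B would get 5.
- X: Firm A compares 9, -2, -5, 7 and picks Budget; Firm B would get 3.
- Y: Firm A compares 4, 1, 1, -3 and picks Budget; Firm B would get 1.
- Z: Firm A compares 6, 9, -4, -3 and picks Value; Firm B would get -3.
Firm B's induced payoffs are 5, 3, 1, -3, so Firm B commits to W. Subgame-perfect outcome: (Value, W) with payoffs (7, 5).
Under simultaneous play:
Firm A's best replies: W→Value; X→Budget; Y→Budget; Z→Value.
Firm B's best replies: Budget→X; Value→Y; Plus→W; Premium→W.
Only (Budget, X) has each player best-responding; Nash payoffs (9, 3).
Firm B's commitment gain: 5 − 3 = 2.

2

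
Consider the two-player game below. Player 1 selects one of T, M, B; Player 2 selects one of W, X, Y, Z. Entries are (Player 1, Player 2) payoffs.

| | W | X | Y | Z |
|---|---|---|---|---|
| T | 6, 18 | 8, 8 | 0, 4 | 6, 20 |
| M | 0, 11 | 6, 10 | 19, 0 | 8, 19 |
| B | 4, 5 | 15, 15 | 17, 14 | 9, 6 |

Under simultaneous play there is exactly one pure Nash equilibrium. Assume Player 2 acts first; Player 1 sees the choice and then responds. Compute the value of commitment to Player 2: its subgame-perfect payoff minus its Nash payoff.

3

Solve by backward induction (Player 2 leads).
- W → Player 1 plays T (best of 6, 0, 4); Player 2 gets 18.
- X → Player 1 plays B (best of 8, 6, 15); Player 2 gets 15.
- Y → Player 1 plays M (best of 0, 19, 17); Player 2 gets 0.
- Z → Player 1 plays B (best of 6, 8, 9); Player 2 gets 6.
Maximizing over 18, 15, 0, 6, Player 2 chooses W. Subgame-perfect outcome: (T, W) with payoffs (6, 18).
Under simultaneous play:
Player 1's best replies: W→T; X→B; Y→M; Z→B.
Player 2's best replies: T→Z; M→Z; B→X.
The unique mutual best reply is (B, X), giving (15, 15).
Player 2's commitment gain: 18 − 15 = 3.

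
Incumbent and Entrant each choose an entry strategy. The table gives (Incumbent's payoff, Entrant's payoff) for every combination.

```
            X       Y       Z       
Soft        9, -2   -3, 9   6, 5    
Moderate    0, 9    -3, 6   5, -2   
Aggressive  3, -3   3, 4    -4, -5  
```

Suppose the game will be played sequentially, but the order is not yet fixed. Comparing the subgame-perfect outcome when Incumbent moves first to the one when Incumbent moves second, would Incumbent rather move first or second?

second

If Incumbent leads: Entrant's best replies are Soft→Y, Moderate→X, Aggressive→Y; Incumbent's induced payoffs -3, 0, 3; outcome (Aggressive, Y), payoffs (3, 4).
If Entrant leads: Incumbent's best replies are X→Soft, Y→Aggressive, Z→Soft; Entrant's induced payoffs -2, 4, 5; outcome (Soft, Z), payoffs (6, 5).
Incumbent gets 3 moving first and 6 moving second, so Incumbent prefers to move second.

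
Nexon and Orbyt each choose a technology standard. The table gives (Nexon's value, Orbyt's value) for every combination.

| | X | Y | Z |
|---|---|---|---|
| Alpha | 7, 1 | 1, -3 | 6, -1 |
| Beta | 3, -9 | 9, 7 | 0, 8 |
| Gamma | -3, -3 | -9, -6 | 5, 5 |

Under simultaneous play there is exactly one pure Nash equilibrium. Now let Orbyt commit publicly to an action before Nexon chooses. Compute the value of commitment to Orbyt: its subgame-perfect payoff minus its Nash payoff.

6

Work backward from Nexon's decision.
- X → Nexon plays Alpha (best of 7, 3, -3); Orbyt gets 1.
- Y → Nexon plays Beta (best of 1, 9, -9); Orbyt gets 7.
- Z → Nexon plays Alpha (best of 6, 0, 5); Orbyt gets -1.
Maximizing over 1, 7, -1, Orbyt chooses Y. Subgame-perfect outcome: (Beta, Y) with payoffs (9, 7).
Under simultaneous play:
Nexon's best replies: X→Alpha; Y→Beta; Z→Alpha.
Orbyt's best replies: Alpha→X; Beta→Z; Gamma→Z.
Only (Alpha, X) has each player best-responding; Nash payoffs (7, 1).
Orbyt's commitment gain: 7 − 1 = 6.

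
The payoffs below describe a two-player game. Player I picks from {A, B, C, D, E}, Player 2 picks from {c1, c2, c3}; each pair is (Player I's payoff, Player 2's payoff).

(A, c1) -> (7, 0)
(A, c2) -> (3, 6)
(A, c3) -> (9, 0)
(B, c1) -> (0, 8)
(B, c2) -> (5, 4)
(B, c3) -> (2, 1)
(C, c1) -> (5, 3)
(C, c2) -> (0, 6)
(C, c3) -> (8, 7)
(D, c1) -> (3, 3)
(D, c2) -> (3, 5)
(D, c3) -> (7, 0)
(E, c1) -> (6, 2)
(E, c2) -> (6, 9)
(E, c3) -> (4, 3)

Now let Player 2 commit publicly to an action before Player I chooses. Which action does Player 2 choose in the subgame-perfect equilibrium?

c2

Backward induction with Player 2 moving first.
- c1 → Player I plays A (best of 7, 0, 5, 3, 6); Player 2 gets 0.
- c2 → Player I plays E (best of 3, 5, 0, 3, 6); Player 2 gets 9.
- c3 → Player I plays A (best of 9, 2, 8, 7, 4); Player 2 gets 0.
Maximizing over 0, 9, 0, Player 2 chooses c2. Subgame-perfect outcome: (E, c2) with payoffs (6, 9).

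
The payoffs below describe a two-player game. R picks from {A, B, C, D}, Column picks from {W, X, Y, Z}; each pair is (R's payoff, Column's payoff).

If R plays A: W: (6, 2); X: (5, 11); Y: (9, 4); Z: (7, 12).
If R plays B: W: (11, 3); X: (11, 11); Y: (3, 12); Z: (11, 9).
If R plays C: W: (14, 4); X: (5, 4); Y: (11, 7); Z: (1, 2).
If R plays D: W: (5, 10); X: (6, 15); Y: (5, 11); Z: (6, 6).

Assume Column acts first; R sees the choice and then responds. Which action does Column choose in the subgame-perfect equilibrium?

X

Work backward from R's decision.
- W: R compares 6, 11, 14, 5 and picks C; Column would get 4.
- X: R compares 5, 11, 5, 6 and picks B; Column would get 11.
- Y: R compares 9, 3, 11, 5 and picks C; Column would get 7.
- Z: R compares 7, 11, 1, 6 and picks B; Column would get 9.
Among 4, 11, 7, 9, the best is 11 at X. Subgame-perfect outcome: (B, X) with payoffs (11, 11).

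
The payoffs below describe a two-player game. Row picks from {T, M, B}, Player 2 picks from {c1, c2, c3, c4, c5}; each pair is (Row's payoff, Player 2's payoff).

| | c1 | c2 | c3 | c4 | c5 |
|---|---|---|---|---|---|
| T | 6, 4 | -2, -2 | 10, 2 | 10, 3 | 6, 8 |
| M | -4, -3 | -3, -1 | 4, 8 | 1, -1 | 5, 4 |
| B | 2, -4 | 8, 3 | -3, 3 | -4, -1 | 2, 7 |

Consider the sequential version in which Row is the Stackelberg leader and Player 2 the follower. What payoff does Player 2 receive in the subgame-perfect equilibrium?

Work backward from Player 2's decision.
- T → Player 2 plays c5 (best of 4, -2, 2, 3, 8); Row gets 6.
- M → Player 2 plays c3 (best of -3, -1, 8, -1, 4); Row gets 4.
- B → Player 2 plays c5 (best of -4, 3, 3, -1, 7); Row gets 2.
Maximizing over 6, 4, 2, Row chooses T. Subgame-perfect outcome: (T, c5) with payoffs (6, 8).

8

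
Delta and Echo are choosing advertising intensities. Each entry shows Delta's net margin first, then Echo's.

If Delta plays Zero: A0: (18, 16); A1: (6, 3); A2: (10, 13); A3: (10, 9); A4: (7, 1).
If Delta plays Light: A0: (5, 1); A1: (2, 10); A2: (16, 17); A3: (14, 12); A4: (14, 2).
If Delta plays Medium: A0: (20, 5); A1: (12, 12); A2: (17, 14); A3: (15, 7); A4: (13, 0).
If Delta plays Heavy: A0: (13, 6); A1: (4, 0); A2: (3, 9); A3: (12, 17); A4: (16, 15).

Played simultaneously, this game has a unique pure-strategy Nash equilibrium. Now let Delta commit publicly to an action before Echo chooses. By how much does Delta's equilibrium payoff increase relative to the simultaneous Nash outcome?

1

Echo best-responds to each possible Delta move:
- Zero → Echo plays A0 (best of 16, 3, 13, 9, 1); Delta gets 18.
- Light → Echo plays A2 (best of 1, 10, 17, 12, 2); Delta gets 16.
- Medium → Echo plays A2 (best of 5, 12, 14, 7, 0); Delta gets 17.
- Heavy → Echo plays A3 (best of 6, 0, 9, 17, 15); Delta gets 12.
Among 18, 16, 17, 12, the best is 18 at Zero. Subgame-perfect outcome: (Zero, A0) with payoffs (18, 16).
Now find the simultaneous Nash equilibrium.
Delta's best replies: A0→Medium; A1→Medium; A2→Medium; A3→Medium; A4→Heavy.
Echo's best replies: Zero→A0; Light→A2; Medium→A2; Heavy→A3.
Only (Medium, A2) has each player best-responding; Nash payoffs (17, 14).
Delta's commitment gain: 18 − 17 = 1.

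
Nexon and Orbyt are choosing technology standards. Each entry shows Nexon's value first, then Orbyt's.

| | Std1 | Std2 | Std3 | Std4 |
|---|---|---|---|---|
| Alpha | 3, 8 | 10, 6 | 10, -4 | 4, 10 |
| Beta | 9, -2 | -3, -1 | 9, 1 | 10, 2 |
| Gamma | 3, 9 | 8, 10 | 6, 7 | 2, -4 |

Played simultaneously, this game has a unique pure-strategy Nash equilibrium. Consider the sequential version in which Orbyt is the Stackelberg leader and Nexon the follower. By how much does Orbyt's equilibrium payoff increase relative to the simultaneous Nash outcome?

Work backward from Nexon's decision.
- Std1 → Nexon plays Beta (best of 3, 9, 3); Orbyt gets -2.
- Std2 → Nexon plays Alpha (best of 10, -3, 8); Orbyt gets 6.
- Std3 → Nexon plays Alpha (best of 10, 9, 6); Orbyt gets -4.
- Std4 → Nexon plays Beta (best of 4, 10, 2); Orbyt gets 2.
Among -2, 6, -4, 2, the best is 6 at Std2. Subgame-perfect outcome: (Alpha, Std2) with payoffs (10, 6).
Now find the simultaneous Nash equilibrium.
Nexon's best replies: Std1→Beta; Std2→Alpha; Std3→Alpha; Std4→Beta.
Orbyt's best replies: Alpha→Std4; Beta→Std4; Gamma→Std2.
Only (Beta, Std4) has each player best-responding; Nash payoffs (10, 2).
Orbyt's commitment gain: 6 − 2 = 4.

4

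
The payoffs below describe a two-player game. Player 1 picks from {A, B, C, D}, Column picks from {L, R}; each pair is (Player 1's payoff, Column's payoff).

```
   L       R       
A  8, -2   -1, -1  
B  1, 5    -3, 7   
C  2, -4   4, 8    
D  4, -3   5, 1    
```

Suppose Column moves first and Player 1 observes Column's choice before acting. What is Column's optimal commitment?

R

Backward induction with Column moving first.
- L → Player 1 plays A (best of 8, 1, 2, 4); Column gets -2.
- R → Player 1 plays D (best of -1, -3, 4, 5); Column gets 1.
Maximizing over -2, 1, Column chooses R. Subgame-perfect outcome: (D, R) with payoffs (5, 1).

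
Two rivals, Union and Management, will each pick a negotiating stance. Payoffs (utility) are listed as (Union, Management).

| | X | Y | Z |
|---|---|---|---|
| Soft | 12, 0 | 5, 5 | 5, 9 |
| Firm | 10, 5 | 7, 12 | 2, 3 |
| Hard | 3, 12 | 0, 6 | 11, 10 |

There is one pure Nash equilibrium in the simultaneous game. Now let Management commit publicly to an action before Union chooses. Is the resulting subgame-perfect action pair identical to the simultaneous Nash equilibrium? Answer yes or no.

Union best-responds to each possible Management move:
- X: Union compares 12, 10, 3 and picks Soft; Management would get 0.
- Y: Union compares 5, 7, 0 and picks Firm; Management would get 12.
- Z: Union compares 5, 2, 11 and picks Hard; Management would get 10.
Management's induced payoffs are 0, 12, 10, so Management commits to Y. Subgame-perfect outcome: (Firm, Y) with payoffs (7, 12).
For the simultaneous game, intersect best replies.
Union's best replies: X→Soft; Y→Firm; Z→Hard.
Management's best replies: Soft→Z; Firm→Y; Hard→X.
The unique mutual best reply is (Firm, Y), giving (7, 12).
Sequential outcome (Firm, Y) coincides with the Nash profile (Firm, Y).

yes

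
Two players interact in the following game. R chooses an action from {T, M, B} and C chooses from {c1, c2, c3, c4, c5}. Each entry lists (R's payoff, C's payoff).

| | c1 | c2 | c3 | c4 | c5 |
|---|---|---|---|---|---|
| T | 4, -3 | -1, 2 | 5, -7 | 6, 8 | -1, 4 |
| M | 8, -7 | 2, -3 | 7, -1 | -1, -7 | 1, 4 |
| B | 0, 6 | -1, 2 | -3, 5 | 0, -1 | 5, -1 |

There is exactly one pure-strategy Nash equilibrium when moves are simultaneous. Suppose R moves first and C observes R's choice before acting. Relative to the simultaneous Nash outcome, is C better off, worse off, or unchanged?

unchanged

Solve by backward induction (R leads).
- T → C plays c4 (best of -3, 2, -7, 8, 4); R gets 6.
- M → C plays c5 (best of -7, -3, -1, -7, 4); R gets 1.
- B → C plays c1 (best of 6, 2, 5, -1, -1); R gets 0.
Maximizing over 6, 1, 0, R chooses T. Subgame-perfect outcome: (T, c4) with payoffs (6, 8).
For the simultaneous game, intersect best replies.
R's best replies: c1→M; c2→M; c3→M; c4→T; c5→B.
C's best replies: T→c4; M→c5; B→c1.
The unique mutual best reply is (T, c4), giving (6, 8).
C earns 8 sequentially versus 8 at the Nash outcome: unchanged.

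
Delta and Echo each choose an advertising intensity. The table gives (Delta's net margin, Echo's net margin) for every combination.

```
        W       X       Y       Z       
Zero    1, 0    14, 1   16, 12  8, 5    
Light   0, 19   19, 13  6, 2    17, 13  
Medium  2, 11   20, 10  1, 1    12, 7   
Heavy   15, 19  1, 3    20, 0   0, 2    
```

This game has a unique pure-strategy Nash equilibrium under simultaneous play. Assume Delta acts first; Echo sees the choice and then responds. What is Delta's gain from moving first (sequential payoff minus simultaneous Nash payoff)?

1

Backward induction with Delta moving first.
- Zero → Echo plays Y (best of 0, 1, 12, 5); Delta gets 16.
- Light → Echo plays W (best of 19, 13, 2, 13); Delta gets 0.
- Medium → Echo plays W (best of 11, 10, 1, 7); Delta gets 2.
- Heavy → Echo plays W (best of 19, 3, 0, 2); Delta gets 15.
Maximizing over 16, 0, 2, 15, Delta chooses Zero. Subgame-perfect outcome: (Zero, Y) with payoffs (16, 12).
Now find the simultaneous Nash equilibrium.
Delta's best replies: W→Heavy; X→Medium; Y→Heavy; Z→Light.
Echo's best replies: Zero→Y; Light→W; Medium→W; Heavy→W.
The unique mutual best reply is (Heavy, W), giving (15, 19).
Delta's commitment gain: 16 − 15 = 1.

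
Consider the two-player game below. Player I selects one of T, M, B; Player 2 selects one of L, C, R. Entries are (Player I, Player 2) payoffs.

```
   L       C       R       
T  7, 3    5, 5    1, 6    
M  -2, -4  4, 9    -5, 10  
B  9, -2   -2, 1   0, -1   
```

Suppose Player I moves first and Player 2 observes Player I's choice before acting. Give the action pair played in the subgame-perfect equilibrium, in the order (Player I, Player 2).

Player 2 best-responds to each possible Player I move:
- T: Player 2 compares 3, 5, 6 and picks R; Player I would get 1.
- M: Player 2 compares -4, 9, 10 and picks R; Player I would get -5.
- B: Player 2 compares -2, 1, -1 and picks C; Player I would get -2.
Maximizing over 1, -5, -2, Player I chooses T. Subgame-perfect outcome: (T, R) with payoffs (1, 6).

(T, R)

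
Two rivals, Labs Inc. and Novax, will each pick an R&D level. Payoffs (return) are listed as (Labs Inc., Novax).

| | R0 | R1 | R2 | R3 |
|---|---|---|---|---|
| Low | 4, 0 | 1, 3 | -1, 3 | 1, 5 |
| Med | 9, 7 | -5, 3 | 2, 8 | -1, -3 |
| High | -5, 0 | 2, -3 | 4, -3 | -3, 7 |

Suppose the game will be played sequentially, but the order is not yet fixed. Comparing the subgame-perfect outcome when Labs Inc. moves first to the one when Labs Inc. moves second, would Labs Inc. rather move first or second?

second

If Labs Inc. leads: Novax's best replies are Low→R3, Med→R2, High→R3; Labs Inc.'s induced payoffs 1, 2, -3; outcome (Med, R2), payoffs (2, 8).
If Novax leads: Labs Inc.'s best replies are R0→Med, R1→High, R2→High, R3→Low; Novax's induced payoffs 7, -3, -3, 5; outcome (Med, R0), payoffs (9, 7).
Labs Inc. gets 2 moving first and 9 moving second, so Labs Inc. prefers to move second.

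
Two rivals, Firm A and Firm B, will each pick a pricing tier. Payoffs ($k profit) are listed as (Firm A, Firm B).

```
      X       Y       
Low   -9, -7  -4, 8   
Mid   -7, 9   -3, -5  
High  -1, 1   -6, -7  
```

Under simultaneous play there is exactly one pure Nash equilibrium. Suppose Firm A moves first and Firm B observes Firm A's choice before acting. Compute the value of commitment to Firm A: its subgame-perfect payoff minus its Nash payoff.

0

Firm B best-responds to each possible Firm A move:
- Low → Firm B plays Y (best of -7, 8); Firm A gets -4.
- Mid → Firm B plays X (best of 9, -5); Firm A gets -7.
- High → Firm B plays X (best of 1, -7); Firm A gets -1.
Firm A's induced payoffs are -4, -7, -1, so Firm A commits to High. Subgame-perfect outcome: (High, X) with payoffs (-1, 1).
Under simultaneous play:
Firm A's best replies: X→High; Y→Mid.
Firm B's best replies: Low→Y; Mid→X; High→X.
Only (High, X) has each player best-responding; Nash payoffs (-1, 1).
Firm A's commitment gain: -1 − -1 = 0.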